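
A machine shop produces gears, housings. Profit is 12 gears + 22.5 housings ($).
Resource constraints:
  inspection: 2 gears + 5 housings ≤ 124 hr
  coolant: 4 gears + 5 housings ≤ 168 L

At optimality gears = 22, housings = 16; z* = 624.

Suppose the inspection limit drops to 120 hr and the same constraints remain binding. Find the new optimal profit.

612

Check each constraint at x*: inspection 124/124 (tight); coolant 168/168 (tight).
From A_Bᵀ y = c: 2·y_inspection + 4·y_coolant = 12; 5·y_inspection + 5·y_coolant = 22.5.
Solving: y_inspection = 3, y_coolant = 1.5.
Δz = y_inspection·Δb = 3 × (-4) = -12, so new z* = 624 − 12 = 612.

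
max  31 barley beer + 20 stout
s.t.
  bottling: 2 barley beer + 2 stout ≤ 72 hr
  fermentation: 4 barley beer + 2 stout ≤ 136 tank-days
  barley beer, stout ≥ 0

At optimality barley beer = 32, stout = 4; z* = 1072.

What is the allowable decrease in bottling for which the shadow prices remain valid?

Binding constraints: bottling, fermentation. The basis is B = [[2,2],[4,2]] with det -4.
Per unit decrease in bottling, x* moves by d = (0.5, -1).
The basis stays optimal until stout reaches 0; allowable decrease = 4 hr.

4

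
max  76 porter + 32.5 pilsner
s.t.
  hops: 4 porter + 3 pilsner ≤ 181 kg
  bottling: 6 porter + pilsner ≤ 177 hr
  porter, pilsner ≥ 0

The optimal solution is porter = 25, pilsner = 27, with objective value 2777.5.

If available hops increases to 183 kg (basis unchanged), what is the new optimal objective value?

2794.5

At the optimum: hops uses 181 of 181 (binding); bottling uses 177 of 177 (binding).
The binding rows give the dual system: 4·y_hops + 6·y_bottling = 76 and 3·y_hops + 1·y_bottling = 32.5.
This yields shadow prices y_hops = 8.5, y_bottling = 7.
Δz = y_hops·Δb = 8.5 × (2) = 17, so new z* = 2777.5 + 17 = 2794.5.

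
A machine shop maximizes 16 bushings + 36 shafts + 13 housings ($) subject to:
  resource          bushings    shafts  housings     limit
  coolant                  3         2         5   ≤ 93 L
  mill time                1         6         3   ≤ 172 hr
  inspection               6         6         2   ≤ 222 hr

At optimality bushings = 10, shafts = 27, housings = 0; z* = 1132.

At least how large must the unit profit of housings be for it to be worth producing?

16

Check each constraint at x*: coolant 84/93 (slack 9); mill time 172/172 (tight); inspection 222/222 (tight).
Slack constraints have shadow price 0 (complementary slackness).
The binding rows give the dual system: 1·y_mill time + 6·y_inspection = 16 and 6·y_mill time + 6·y_inspection = 36.
This yields shadow prices y_mill time = 4, y_inspection = 2.
housings enters the basis when its profit ≥ yᵀa₃ = 4·3 + 2·2 = 16.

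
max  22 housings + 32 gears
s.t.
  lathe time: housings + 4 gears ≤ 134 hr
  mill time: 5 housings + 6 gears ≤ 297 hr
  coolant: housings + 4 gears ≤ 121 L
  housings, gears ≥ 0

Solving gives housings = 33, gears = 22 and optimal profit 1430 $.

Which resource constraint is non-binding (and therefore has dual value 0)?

lathe time

lathe time: 121/134 (slack 13)
mill time: 297/297 (binding)
coolant: 121/121 (binding)
By complementary slackness, a constraint with positive slack has shadow price 0 → lathe time.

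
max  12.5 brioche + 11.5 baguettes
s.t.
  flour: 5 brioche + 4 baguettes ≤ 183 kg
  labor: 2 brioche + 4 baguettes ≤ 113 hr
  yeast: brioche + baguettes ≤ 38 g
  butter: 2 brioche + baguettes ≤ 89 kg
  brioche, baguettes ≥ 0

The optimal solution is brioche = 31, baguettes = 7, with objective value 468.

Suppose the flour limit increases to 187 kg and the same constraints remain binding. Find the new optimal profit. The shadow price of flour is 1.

Δb = 4, so new z* = 468 + (1)·(4) = 468 + 4 = 472.

472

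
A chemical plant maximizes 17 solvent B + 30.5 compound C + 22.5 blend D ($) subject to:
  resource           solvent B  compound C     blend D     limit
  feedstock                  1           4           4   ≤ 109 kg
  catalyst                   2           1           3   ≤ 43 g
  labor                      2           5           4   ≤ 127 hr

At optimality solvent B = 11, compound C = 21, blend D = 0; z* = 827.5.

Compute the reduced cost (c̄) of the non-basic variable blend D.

Check each constraint at x*: feedstock 95/109 (slack 14); catalyst 43/43 (tight); labor 127/127 (tight).
Slack constraints have shadow price 0 (complementary slackness).
The binding rows give the dual system: 2·y_catalyst + 2·y_labor = 17 and 1·y_catalyst + 5·y_labor = 30.5.
This yields shadow prices y_catalyst = 3, y_labor = 5.5.
Reduced cost of blend D: c₃ − yᵀa₃ = 22.5 − (3·3 + 5.5·4) = 22.5 − 31 = -8.5.

-8.5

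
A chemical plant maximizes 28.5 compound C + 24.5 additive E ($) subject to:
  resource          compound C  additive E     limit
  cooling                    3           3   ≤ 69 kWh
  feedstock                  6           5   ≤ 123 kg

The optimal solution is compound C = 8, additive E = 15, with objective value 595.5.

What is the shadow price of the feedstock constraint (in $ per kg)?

4

Check each constraint at x*: cooling 69/69 (tight); feedstock 123/123 (tight).
Dual feasibility on the basic columns requires 3·y_cooling + 6·y_feedstock = 28.5, 3·y_cooling + 5·y_feedstock = 24.5.
Solving: y_cooling = 1.5, y_feedstock = 4.
Shadow price of feedstock = 4.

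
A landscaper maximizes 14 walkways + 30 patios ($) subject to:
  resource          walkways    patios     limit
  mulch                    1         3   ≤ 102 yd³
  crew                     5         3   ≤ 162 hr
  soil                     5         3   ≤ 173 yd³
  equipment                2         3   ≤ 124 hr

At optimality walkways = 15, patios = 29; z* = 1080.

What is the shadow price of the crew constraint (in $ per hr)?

1

Binding: mulch and crew. Non-binding: soil (11 unused), equipment (7 unused).
Since soil, equipment are not tight, their duals are 0.
Dual feasibility on the basic columns requires 1·y_mulch + 5·y_crew = 14, 3·y_mulch + 3·y_crew = 30.
→ y_mulch = 9 and y_crew = 1.
Shadow price of crew = 1.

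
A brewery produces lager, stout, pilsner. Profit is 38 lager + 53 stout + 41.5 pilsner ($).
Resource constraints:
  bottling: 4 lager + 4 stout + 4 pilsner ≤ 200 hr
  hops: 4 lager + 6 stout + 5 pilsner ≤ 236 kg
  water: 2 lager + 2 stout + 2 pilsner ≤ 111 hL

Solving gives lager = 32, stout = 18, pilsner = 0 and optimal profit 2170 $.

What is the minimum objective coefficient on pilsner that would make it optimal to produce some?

45.5

Binding: bottling and hops. Non-binding: water (11 unused).
Since water is not tight, its dual is 0.
From A_Bᵀ y = c: 4·y_bottling + 4·y_hops = 38; 4·y_bottling + 6·y_hops = 53.
→ y_bottling = 2 and y_hops = 7.5.
pilsner enters the basis when its profit ≥ yᵀa₃ = 2·4 + 7.5·5 = 45.5.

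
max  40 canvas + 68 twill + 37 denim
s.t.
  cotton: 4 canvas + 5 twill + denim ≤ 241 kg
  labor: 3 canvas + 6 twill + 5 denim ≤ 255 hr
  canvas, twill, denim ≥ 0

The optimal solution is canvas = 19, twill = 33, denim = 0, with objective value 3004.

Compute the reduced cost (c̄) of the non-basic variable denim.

-7

Both cotton and labor are binding at x*.
From A_Bᵀ y = c: 4·y_cotton + 3·y_labor = 40; 5·y_cotton + 6·y_labor = 68.
→ y_cotton = 4 and y_labor = 8.
Reduced cost of denim: c₃ − yᵀa₃ = 37 − (4·1 + 8·5) = 37 − 44 = -7.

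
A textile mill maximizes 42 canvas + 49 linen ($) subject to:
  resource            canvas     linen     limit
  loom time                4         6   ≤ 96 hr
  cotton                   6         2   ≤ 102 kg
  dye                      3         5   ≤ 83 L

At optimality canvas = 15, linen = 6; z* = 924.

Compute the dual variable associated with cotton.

2

Binding: loom time and cotton. Non-binding: dye (8 unused).
By complementary slackness, y = 0 for the non-binding constraint.
The binding rows give the dual system: 4·y_loom time + 6·y_cotton = 42 and 6·y_loom time + 2·y_cotton = 49.
This yields shadow prices y_loom time = 7.5, y_cotton = 2.
Shadow price of cotton = 2.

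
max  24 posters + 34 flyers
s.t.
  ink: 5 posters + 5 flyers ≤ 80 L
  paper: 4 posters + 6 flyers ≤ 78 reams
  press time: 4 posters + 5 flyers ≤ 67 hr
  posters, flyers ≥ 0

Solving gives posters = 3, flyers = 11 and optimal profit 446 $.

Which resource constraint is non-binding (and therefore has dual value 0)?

ink: 70/80 (slack 10)
paper: 78/78 (binding)
press time: 67/67 (binding)
By complementary slackness, a constraint with positive slack has shadow price 0 → ink.

ink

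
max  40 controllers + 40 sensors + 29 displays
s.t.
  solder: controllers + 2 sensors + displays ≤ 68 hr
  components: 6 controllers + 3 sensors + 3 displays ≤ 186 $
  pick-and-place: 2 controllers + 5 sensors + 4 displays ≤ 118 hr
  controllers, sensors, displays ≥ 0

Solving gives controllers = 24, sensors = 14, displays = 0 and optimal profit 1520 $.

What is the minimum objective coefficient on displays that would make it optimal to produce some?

Binding: components and pick-and-place. Non-binding: solder (16 unused).
Slack constraints have shadow price 0 (complementary slackness).
The binding rows give the dual system: 6·y_components + 2·y_pick-and-place = 40 and 3·y_components + 5·y_pick-and-place = 40.
This yields shadow prices y_components = 5, y_pick-and-place = 5.
displays enters the basis when its profit ≥ yᵀa₃ = 5·3 + 5·4 = 35.

35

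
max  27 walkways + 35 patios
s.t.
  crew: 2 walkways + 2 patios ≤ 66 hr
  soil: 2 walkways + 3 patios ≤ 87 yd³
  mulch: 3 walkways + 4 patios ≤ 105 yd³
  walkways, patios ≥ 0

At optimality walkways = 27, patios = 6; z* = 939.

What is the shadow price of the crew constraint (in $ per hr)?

Binding: crew and mulch. Non-binding: soil (15 unused).
By complementary slackness, y = 0 for the non-binding constraint.
The binding rows give the dual system: 2·y_crew + 3·y_mulch = 27 and 2·y_crew + 4·y_mulch = 35.
Solving: y_crew = 1.5, y_mulch = 8.
Shadow price of crew = 1.5.

1.5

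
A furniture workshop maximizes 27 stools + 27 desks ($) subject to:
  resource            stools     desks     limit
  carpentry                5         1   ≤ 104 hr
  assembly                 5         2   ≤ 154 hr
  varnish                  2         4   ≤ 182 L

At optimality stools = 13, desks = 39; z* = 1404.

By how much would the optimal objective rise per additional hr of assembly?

0

Check each constraint at x*: carpentry 104/104 (tight); assembly 143/154 (slack 11); varnish 182/182 (tight).
Slack constraints have shadow price 0 (complementary slackness).
The binding rows give the dual system: 5·y_carpentry + 2·y_varnish = 27 and 1·y_carpentry + 4·y_varnish = 27.
Solving: y_carpentry = 3, y_varnish = 6.
Shadow price of assembly = 0.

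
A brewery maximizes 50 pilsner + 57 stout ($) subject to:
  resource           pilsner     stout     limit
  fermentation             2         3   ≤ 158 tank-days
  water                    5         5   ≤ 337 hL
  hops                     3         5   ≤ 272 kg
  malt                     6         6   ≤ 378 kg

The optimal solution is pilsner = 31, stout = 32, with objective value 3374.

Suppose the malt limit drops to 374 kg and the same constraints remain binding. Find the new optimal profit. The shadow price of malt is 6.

Δb = -4, so new z* = 3374 + (6)·(-4) = 3374 − 24 = 3350.

3350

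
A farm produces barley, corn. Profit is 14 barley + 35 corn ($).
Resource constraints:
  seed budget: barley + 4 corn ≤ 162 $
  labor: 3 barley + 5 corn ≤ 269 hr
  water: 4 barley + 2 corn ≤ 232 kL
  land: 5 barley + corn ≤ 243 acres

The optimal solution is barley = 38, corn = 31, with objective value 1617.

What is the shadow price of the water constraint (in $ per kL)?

0

Check each constraint at x*: seed budget 162/162 (tight); labor 269/269 (tight); water 214/232 (slack 18); land 221/243 (slack 22).
By complementary slackness, y = 0 for the non-binding constraints.
The binding rows give the dual system: 1·y_seed budget + 3·y_labor = 14 and 4·y_seed budget + 5·y_labor = 35.
This yields shadow prices y_seed budget = 5, y_labor = 3.
Shadow price of water = 0.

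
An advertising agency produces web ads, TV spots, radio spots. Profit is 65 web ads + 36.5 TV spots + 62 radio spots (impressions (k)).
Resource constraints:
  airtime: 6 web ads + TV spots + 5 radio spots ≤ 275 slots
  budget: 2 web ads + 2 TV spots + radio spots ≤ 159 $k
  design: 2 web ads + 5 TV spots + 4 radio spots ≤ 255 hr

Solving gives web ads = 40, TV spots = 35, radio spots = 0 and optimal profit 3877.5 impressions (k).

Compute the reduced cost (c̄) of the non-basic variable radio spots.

-5

At the optimum: airtime uses 275 of 275 (binding); budget uses 150 of 159 (slack = 9); design uses 255 of 255 (binding).
By complementary slackness, y = 0 for the non-binding constraint.
Dual feasibility on the basic columns requires 6·y_airtime + 2·y_design = 65, 1·y_airtime + 5·y_design = 36.5.
Solving: y_airtime = 9, y_design = 5.5.
Reduced cost of radio spots: c₃ − yᵀa₃ = 62 − (9·5 + 5.5·4) = 62 − 67 = -5.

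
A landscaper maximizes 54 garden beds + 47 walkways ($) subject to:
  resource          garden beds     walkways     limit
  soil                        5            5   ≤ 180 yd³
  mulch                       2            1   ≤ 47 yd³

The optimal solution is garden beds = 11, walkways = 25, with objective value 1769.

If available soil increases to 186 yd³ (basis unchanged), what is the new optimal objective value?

1817

Check each constraint at x*: soil 180/180 (tight); mulch 47/47 (tight).
Dual feasibility on the basic columns requires 5·y_soil + 2·y_mulch = 54, 5·y_soil + 1·y_mulch = 47.
→ y_soil = 8 and y_mulch = 7.
Δz = y_soil·Δb = 8 × (6) = 48, so new z* = 1769 + 48 = 1817.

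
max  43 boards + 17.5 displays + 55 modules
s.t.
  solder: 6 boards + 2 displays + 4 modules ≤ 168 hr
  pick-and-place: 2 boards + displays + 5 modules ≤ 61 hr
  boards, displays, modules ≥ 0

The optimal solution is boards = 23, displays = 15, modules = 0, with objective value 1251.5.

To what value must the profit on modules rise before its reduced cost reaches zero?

Check each constraint at x*: solder 168/168 (tight); pick-and-place 61/61 (tight).
From A_Bᵀ y = c: 6·y_solder + 2·y_pick-and-place = 43; 2·y_solder + 1·y_pick-and-place = 17.5.
This yields shadow prices y_solder = 4, y_pick-and-place = 9.5.
modules enters the basis when its profit ≥ yᵀa₃ = 4·4 + 9.5·5 = 63.5.

63.5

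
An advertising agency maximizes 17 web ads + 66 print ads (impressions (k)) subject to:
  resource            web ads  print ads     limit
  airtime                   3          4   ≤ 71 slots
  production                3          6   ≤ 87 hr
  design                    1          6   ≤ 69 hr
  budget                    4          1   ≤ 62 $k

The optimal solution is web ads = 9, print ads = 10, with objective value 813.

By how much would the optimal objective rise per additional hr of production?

3

Binding: production and design. Non-binding: airtime (4 unused), budget (16 unused).
Slack constraints have shadow price 0 (complementary slackness).
The binding rows give the dual system: 3·y_production + 1·y_design = 17 and 6·y_production + 6·y_design = 66.
→ y_production = 3 and y_design = 8.
Shadow price of production = 3.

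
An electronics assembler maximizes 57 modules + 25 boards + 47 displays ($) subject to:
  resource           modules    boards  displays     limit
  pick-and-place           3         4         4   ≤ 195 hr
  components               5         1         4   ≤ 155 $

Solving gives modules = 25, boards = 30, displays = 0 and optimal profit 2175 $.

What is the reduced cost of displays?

At the optimum: pick-and-place uses 195 of 195 (binding); components uses 155 of 155 (binding).
From A_Bᵀ y = c: 3·y_pick-and-place + 5·y_components = 57; 4·y_pick-and-place + 1·y_components = 25.
Solving: y_pick-and-place = 4, y_components = 9.
Reduced cost of displays: c₃ − yᵀa₃ = 47 − (4·4 + 9·4) = 47 − 52 = -5.

-5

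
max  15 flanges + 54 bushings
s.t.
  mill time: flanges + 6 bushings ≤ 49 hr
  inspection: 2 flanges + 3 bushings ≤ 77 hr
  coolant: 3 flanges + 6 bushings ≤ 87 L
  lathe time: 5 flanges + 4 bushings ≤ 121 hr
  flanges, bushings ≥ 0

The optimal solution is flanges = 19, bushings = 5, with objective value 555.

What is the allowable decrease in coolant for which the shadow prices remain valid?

Binding constraints: mill time, coolant. The basis is B = [[1,6],[3,6]] with det -12.
Per unit decrease in coolant, x* moves by d = (-0.5, 0.0833).
The basis stays optimal until flanges reaches 0; allowable decrease = 38 L.

38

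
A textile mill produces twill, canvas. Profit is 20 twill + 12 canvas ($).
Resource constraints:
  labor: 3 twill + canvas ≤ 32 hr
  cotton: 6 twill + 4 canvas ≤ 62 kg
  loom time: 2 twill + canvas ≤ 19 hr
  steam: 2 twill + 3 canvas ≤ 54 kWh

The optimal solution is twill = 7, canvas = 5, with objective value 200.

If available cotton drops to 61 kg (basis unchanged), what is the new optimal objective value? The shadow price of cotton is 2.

198

Δb = -1, so new z* = 200 + (2)·(-1) = 200 − 2 = 198.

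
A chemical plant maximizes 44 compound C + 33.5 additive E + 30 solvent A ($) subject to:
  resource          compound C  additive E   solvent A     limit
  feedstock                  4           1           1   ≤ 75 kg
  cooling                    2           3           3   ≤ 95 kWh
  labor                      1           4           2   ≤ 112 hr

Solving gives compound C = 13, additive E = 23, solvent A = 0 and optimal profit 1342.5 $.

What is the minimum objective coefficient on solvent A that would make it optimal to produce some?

Check each constraint at x*: feedstock 75/75 (tight); cooling 95/95 (tight); labor 105/112 (slack 7).
By complementary slackness, y = 0 for the non-binding constraint.
Dual feasibility on the basic columns requires 4·y_feedstock + 2·y_cooling = 44, 1·y_feedstock + 3·y_cooling = 33.5.
Solving: y_feedstock = 6.5, y_cooling = 9.
solvent A enters the basis when its profit ≥ yᵀa₃ = 6.5·1 + 9·3 = 33.5.

33.5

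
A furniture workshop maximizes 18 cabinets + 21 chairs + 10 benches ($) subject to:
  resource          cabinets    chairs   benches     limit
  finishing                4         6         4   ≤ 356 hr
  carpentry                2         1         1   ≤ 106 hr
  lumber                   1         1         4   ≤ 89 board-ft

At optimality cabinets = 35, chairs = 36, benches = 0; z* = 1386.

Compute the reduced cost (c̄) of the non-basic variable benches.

Check each constraint at x*: finishing 356/356 (tight); carpentry 106/106 (tight); lumber 71/89 (slack 18).
Slack constraints have shadow price 0 (complementary slackness).
Dual feasibility on the basic columns requires 4·y_finishing + 2·y_carpentry = 18, 6·y_finishing + 1·y_carpentry = 21.
This yields shadow prices y_finishing = 3, y_carpentry = 3.
Reduced cost of benches: c₃ − yᵀa₃ = 10 − (3·4 + 3·1) = 10 − 15 = -5.

-5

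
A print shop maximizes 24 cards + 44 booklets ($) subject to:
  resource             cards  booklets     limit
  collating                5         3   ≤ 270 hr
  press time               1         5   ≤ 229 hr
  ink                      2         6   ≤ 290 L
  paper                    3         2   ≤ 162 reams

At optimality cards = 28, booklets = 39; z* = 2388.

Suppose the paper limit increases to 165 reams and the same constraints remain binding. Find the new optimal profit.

2400

Check each constraint at x*: collating 257/270 (slack 13); press time 223/229 (slack 6); ink 290/290 (tight); paper 162/162 (tight).
By complementary slackness, y = 0 for the non-binding constraints.
From A_Bᵀ y = c: 2·y_ink + 3·y_paper = 24; 6·y_ink + 2·y_paper = 44.
→ y_ink = 6 and y_paper = 4.
Δz = y_paper·Δb = 4 × (3) = 12, so new z* = 2388 + 12 = 2400.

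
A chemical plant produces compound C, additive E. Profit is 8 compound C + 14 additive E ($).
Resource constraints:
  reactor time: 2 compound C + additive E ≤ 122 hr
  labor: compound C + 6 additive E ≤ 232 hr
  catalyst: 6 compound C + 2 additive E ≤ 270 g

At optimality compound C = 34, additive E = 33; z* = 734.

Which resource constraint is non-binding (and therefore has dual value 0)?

reactor time: 101/122 (slack 21)
labor: 232/232 (binding)
catalyst: 270/270 (binding)
By complementary slackness, a constraint with positive slack has shadow price 0 → reactor time.

reactor time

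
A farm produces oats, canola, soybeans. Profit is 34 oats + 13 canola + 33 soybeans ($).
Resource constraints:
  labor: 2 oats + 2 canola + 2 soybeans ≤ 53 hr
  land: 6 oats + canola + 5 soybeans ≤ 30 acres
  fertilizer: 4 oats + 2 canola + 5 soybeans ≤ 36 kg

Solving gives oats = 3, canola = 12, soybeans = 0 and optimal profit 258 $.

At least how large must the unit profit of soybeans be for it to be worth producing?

37.5

Binding: land and fertilizer. Non-binding: labor (23 unused).
By complementary slackness, y = 0 for the non-binding constraint.
From A_Bᵀ y = c: 6·y_land + 4·y_fertilizer = 34; 1·y_land + 2·y_fertilizer = 13.
→ y_land = 2 and y_fertilizer = 5.5.
soybeans enters the basis when its profit ≥ yᵀa₃ = 2·5 + 5.5·5 = 37.5.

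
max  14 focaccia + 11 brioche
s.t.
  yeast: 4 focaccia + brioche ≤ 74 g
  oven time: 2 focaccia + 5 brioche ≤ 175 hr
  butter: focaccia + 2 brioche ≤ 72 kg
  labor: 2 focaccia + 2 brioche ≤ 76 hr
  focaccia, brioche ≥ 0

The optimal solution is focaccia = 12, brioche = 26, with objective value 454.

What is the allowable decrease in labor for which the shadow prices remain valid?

39

Binding constraints: yeast, labor. The basis is B = [[4,1],[2,2]] with det 6.
Per unit decrease in labor, x* moves by d = (0.1667, -0.6667).
The basis stays optimal until brioche reaches 0; allowable decrease = 39 hr.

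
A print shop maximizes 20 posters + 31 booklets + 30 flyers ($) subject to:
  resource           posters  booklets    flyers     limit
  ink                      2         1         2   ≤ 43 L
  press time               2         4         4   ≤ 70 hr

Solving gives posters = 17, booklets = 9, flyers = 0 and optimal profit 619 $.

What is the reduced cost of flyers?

Check each constraint at x*: ink 43/43 (tight); press time 70/70 (tight).
From A_Bᵀ y = c: 2·y_ink + 2·y_press time = 20; 1·y_ink + 4·y_press time = 31.
→ y_ink = 3 and y_press time = 7.
Reduced cost of flyers: c₃ − yᵀa₃ = 30 − (3·2 + 7·4) = 30 − 34 = -4.

-4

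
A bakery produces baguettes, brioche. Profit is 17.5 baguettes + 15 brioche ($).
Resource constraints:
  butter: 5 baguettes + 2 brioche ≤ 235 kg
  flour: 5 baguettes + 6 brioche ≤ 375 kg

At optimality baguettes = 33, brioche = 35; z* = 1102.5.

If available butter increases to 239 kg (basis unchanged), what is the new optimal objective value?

Both butter and flour are binding at x*.
From A_Bᵀ y = c: 5·y_butter + 5·y_flour = 17.5; 2·y_butter + 6·y_flour = 15.
Solving: y_butter = 1.5, y_flour = 2.
Δz = y_butter·Δb = 1.5 × (4) = 6, so new z* = 1102.5 + 6 = 1108.5.

1108.5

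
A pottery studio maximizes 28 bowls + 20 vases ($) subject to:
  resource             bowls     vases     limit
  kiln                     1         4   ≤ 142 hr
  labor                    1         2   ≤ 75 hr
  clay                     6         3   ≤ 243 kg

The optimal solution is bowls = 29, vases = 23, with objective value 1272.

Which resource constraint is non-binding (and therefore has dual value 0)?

kiln

kiln: 121/142 (slack 21)
labor: 75/75 (binding)
clay: 243/243 (binding)
By complementary slackness, a constraint with positive slack has shadow price 0 → kiln.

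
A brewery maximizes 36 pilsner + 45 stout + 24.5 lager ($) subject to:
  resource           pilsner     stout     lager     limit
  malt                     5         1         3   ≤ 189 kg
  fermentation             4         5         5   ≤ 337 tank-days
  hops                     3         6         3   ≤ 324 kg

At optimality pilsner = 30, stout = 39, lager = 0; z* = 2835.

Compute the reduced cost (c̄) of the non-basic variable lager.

-5.5

Binding: malt and hops. Non-binding: fermentation (22 unused).
Since fermentation is not tight, its dual is 0.
Dual feasibility on the basic columns requires 5·y_malt + 3·y_hops = 36, 1·y_malt + 6·y_hops = 45.
This yields shadow prices y_malt = 3, y_hops = 7.
Reduced cost of lager: c₃ − yᵀa₃ = 24.5 − (3·3 + 7·3) = 24.5 − 30 = -5.5.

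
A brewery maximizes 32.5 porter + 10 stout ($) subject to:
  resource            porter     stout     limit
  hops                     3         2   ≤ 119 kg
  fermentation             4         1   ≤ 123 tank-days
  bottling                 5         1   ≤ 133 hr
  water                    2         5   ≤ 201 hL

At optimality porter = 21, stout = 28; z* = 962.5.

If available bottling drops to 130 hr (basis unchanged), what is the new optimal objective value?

At the optimum: hops uses 119 of 119 (binding); fermentation uses 112 of 123 (slack = 11); bottling uses 133 of 133 (binding); water uses 182 of 201 (slack = 19).
Slack constraints have shadow price 0 (complementary slackness).
The binding rows give the dual system: 3·y_hops + 5·y_bottling = 32.5 and 2·y_hops + 1·y_bottling = 10.
Solving: y_hops = 2.5, y_bottling = 5.
Δz = y_bottling·Δb = 5 × (-3) = -15, so new z* = 962.5 − 15 = 947.5.

947.5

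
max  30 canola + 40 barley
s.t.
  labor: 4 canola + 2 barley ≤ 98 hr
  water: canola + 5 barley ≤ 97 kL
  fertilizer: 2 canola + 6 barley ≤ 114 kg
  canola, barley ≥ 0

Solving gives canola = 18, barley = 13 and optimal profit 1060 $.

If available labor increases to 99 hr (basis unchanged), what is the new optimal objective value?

At the optimum: labor uses 98 of 98 (binding); water uses 83 of 97 (slack = 14); fertilizer uses 114 of 114 (binding).
Since water is not tight, its dual is 0.
The binding rows give the dual system: 4·y_labor + 2·y_fertilizer = 30 and 2·y_labor + 6·y_fertilizer = 40.
Solving: y_labor = 5, y_fertilizer = 5.
Δz = y_labor·Δb = 5 × (1) = 5, so new z* = 1060 + 5 = 1065.

1065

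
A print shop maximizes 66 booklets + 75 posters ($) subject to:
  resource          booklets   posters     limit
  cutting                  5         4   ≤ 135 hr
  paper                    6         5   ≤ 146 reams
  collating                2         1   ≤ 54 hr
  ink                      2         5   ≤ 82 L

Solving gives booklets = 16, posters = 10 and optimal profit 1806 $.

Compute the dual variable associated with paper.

Check each constraint at x*: cutting 120/135 (slack 15); paper 146/146 (tight); collating 42/54 (slack 12); ink 82/82 (tight).
Since cutting, collating are not tight, their duals are 0.
From A_Bᵀ y = c: 6·y_paper + 2·y_ink = 66; 5·y_paper + 5·y_ink = 75.
This yields shadow prices y_paper = 9, y_ink = 6.
Shadow price of paper = 9.

9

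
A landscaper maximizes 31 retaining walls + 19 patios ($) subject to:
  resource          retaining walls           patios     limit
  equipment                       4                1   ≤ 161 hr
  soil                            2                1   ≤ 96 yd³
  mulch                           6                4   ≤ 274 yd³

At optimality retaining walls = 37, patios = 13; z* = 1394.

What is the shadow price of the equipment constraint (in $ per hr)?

1

Check each constraint at x*: equipment 161/161 (tight); soil 87/96 (slack 9); mulch 274/274 (tight).
By complementary slackness, y = 0 for the non-binding constraint.
The binding rows give the dual system: 4·y_equipment + 6·y_mulch = 31 and 1·y_equipment + 4·y_mulch = 19.
This yields shadow prices y_equipment = 1, y_mulch = 4.5.
Shadow price of equipment = 1.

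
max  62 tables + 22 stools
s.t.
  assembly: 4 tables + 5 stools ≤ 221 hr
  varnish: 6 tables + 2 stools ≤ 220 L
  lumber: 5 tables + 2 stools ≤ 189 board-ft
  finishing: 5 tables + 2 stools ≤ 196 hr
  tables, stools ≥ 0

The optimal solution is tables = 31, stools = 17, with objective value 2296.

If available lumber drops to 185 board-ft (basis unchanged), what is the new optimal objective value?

At the optimum: assembly uses 209 of 221 (slack = 12); varnish uses 220 of 220 (binding); lumber uses 189 of 189 (binding); finishing uses 189 of 196 (slack = 7).
By complementary slackness, y = 0 for the non-binding constraints.
The binding rows give the dual system: 6·y_varnish + 5·y_lumber = 62 and 2·y_varnish + 2·y_lumber = 22.
Solving: y_varnish = 7, y_lumber = 4.
Δz = y_lumber·Δb = 4 × (-4) = -16, so new z* = 2296 − 16 = 2280.

2280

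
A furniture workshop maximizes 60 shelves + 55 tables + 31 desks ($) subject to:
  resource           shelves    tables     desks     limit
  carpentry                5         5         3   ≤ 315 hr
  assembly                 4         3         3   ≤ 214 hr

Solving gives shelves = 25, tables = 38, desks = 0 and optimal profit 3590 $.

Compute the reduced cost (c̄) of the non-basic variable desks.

At the optimum: carpentry uses 315 of 315 (binding); assembly uses 214 of 214 (binding).
From A_Bᵀ y = c: 5·y_carpentry + 4·y_assembly = 60; 5·y_carpentry + 3·y_assembly = 55.
This yields shadow prices y_carpentry = 8, y_assembly = 5.
Reduced cost of desks: c₃ − yᵀa₃ = 31 − (8·3 + 5·3) = 31 − 39 = -8.

-8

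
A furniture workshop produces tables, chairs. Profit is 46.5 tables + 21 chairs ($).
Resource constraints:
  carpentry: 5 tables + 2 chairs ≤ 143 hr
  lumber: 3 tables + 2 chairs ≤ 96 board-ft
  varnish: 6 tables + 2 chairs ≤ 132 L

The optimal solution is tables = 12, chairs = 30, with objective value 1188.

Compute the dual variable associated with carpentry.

0

At the optimum: carpentry uses 120 of 143 (slack = 23); lumber uses 96 of 96 (binding); varnish uses 132 of 132 (binding).
Slack constraints have shadow price 0 (complementary slackness).
From A_Bᵀ y = c: 3·y_lumber + 6·y_varnish = 46.5; 2·y_lumber + 2·y_varnish = 21.
→ y_lumber = 5.5 and y_varnish = 5.
Shadow price of carpentry = 0.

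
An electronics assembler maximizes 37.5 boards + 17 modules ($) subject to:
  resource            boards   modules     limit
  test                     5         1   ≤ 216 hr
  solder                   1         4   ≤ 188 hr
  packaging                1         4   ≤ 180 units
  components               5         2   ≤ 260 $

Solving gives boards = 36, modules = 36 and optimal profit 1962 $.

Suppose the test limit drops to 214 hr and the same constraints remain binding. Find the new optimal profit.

At the optimum: test uses 216 of 216 (binding); solder uses 180 of 188 (slack = 8); packaging uses 180 of 180 (binding); components uses 252 of 260 (slack = 8).
Slack constraints have shadow price 0 (complementary slackness).
From A_Bᵀ y = c: 5·y_test + 1·y_packaging = 37.5; 1·y_test + 4·y_packaging = 17.
→ y_test = 7 and y_packaging = 2.5.
Δz = y_test·Δb = 7 × (-2) = -14, so new z* = 1962 − 14 = 1948.

1948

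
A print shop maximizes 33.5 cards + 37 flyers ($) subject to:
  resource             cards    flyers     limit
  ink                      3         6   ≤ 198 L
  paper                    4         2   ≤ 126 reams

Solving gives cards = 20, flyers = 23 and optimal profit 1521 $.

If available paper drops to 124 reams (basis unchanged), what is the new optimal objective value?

1511

Check each constraint at x*: ink 198/198 (tight); paper 126/126 (tight).
Dual feasibility on the basic columns requires 3·y_ink + 4·y_paper = 33.5, 6·y_ink + 2·y_paper = 37.
→ y_ink = 4.5 and y_paper = 5.
Δz = y_paper·Δb = 5 × (-2) = -10, so new z* = 1521 − 10 = 1511.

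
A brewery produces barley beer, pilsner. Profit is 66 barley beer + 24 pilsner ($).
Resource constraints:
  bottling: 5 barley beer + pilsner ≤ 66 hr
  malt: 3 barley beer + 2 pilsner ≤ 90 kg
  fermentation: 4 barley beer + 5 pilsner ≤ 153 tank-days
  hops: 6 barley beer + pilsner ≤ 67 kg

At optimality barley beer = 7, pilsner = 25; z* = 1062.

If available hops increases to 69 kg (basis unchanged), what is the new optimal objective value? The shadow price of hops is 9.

1080

Δb = 2, so new z* = 1062 + (9)·(2) = 1062 + 18 = 1080.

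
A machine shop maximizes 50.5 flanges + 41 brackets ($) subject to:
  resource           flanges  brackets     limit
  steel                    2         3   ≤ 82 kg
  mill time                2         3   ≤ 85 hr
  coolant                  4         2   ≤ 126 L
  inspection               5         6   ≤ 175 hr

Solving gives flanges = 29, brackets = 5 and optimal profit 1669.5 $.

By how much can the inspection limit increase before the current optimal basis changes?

15.75

Binding constraints: coolant, inspection. The basis is B = [[4,2],[5,6]] with det 14.
Per unit increase in inspection, x* moves by d = (-0.1429, 0.2857).
The basis stays optimal until steel becomes binding; allowable increase = 15.75 hr.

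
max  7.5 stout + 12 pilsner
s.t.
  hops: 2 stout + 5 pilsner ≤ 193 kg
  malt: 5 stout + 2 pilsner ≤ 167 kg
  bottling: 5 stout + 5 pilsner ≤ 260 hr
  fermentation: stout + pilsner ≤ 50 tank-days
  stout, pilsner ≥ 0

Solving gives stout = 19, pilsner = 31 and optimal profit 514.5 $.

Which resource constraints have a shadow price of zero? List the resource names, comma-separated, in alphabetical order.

hops: 193/193 (binding)
malt: 157/167 (slack 10)
bottling: 250/260 (slack 10)
fermentation: 50/50 (binding)
By complementary slackness, a constraint with positive slack has shadow price 0 → bottling, malt.

bottling, malt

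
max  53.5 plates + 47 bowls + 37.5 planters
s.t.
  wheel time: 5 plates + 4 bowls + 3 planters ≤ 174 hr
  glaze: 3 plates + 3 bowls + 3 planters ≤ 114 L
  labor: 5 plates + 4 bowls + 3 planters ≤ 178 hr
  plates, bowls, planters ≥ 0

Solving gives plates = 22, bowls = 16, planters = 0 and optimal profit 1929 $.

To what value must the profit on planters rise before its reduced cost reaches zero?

40.5

Check each constraint at x*: wheel time 174/174 (tight); glaze 114/114 (tight); labor 174/178 (slack 4).
By complementary slackness, y = 0 for the non-binding constraint.
The binding rows give the dual system: 5·y_wheel time + 3·y_glaze = 53.5 and 4·y_wheel time + 3·y_glaze = 47.
This yields shadow prices y_wheel time = 6.5, y_glaze = 7.
planters enters the basis when its profit ≥ yᵀa₃ = 6.5·3 + 7·3 = 40.5.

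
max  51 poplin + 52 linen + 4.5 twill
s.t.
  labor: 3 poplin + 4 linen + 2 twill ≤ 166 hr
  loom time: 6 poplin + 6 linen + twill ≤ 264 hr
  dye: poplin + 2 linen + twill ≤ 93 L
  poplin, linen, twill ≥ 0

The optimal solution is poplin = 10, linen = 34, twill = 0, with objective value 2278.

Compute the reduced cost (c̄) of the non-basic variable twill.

-5.5

Check each constraint at x*: labor 166/166 (tight); loom time 264/264 (tight); dye 78/93 (slack 15).
Slack constraints have shadow price 0 (complementary slackness).
Dual feasibility on the basic columns requires 3·y_labor + 6·y_loom time = 51, 4·y_labor + 6·y_loom time = 52.
This yields shadow prices y_labor = 1, y_loom time = 8.
Reduced cost of twill: c₃ − yᵀa₃ = 4.5 − (1·2 + 8·1) = 4.5 − 10 = -5.5.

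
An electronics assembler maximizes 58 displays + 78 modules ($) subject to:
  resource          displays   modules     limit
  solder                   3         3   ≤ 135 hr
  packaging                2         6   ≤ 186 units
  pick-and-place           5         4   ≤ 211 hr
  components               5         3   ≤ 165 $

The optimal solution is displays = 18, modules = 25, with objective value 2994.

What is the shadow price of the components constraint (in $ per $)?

8

At the optimum: solder uses 129 of 135 (slack = 6); packaging uses 186 of 186 (binding); pick-and-place uses 190 of 211 (slack = 21); components uses 165 of 165 (binding).
Slack constraints have shadow price 0 (complementary slackness).
From A_Bᵀ y = c: 2·y_packaging + 5·y_components = 58; 6·y_packaging + 3·y_components = 78.
Solving: y_packaging = 9, y_components = 8.
Shadow price of components = 8.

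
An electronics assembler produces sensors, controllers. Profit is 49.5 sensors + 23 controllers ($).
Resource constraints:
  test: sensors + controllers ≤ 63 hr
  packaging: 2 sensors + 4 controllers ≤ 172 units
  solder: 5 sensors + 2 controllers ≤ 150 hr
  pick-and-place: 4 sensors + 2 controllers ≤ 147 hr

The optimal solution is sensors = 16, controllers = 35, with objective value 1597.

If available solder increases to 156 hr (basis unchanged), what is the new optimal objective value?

Binding: packaging and solder. Non-binding: test (12 unused), pick-and-place (13 unused).
Slack constraints have shadow price 0 (complementary slackness).
The binding rows give the dual system: 2·y_packaging + 5·y_solder = 49.5 and 4·y_packaging + 2·y_solder = 23.
→ y_packaging = 1 and y_solder = 9.5.
Δz = y_solder·Δb = 9.5 × (6) = 57, so new z* = 1597 + 57 = 1654.

1654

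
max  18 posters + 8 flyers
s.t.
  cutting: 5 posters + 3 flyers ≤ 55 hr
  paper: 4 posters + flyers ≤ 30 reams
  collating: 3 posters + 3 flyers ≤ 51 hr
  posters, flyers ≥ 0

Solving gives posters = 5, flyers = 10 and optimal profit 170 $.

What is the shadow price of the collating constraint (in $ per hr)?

0

At the optimum: cutting uses 55 of 55 (binding); paper uses 30 of 30 (binding); collating uses 45 of 51 (slack = 6).
Since collating is not tight, its dual is 0.
From A_Bᵀ y = c: 5·y_cutting + 4·y_paper = 18; 3·y_cutting + 1·y_paper = 8.
Solving: y_cutting = 2, y_paper = 2.
Shadow price of collating = 0.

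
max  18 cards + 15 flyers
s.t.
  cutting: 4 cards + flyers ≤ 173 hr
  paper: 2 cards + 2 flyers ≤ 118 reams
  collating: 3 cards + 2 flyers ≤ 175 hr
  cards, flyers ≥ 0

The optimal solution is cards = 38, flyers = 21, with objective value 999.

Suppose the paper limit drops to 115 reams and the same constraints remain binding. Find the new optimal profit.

At the optimum: cutting uses 173 of 173 (binding); paper uses 118 of 118 (binding); collating uses 156 of 175 (slack = 19).
By complementary slackness, y = 0 for the non-binding constraint.
From A_Bᵀ y = c: 4·y_cutting + 2·y_paper = 18; 1·y_cutting + 2·y_paper = 15.
This yields shadow prices y_cutting = 1, y_paper = 7.
Δz = y_paper·Δb = 7 × (-3) = -21, so new z* = 999 − 21 = 978.

978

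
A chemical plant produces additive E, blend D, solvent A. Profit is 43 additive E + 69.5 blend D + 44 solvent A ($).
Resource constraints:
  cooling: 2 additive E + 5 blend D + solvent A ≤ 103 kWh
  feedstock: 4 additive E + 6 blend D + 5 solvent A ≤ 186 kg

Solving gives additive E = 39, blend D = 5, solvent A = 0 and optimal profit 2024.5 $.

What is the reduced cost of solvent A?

At the optimum: cooling uses 103 of 103 (binding); feedstock uses 186 of 186 (binding).
Dual feasibility on the basic columns requires 2·y_cooling + 4·y_feedstock = 43, 5·y_cooling + 6·y_feedstock = 69.5.
This yields shadow prices y_cooling = 2.5, y_feedstock = 9.5.
Reduced cost of solvent A: c₃ − yᵀa₃ = 44 − (2.5·1 + 9.5·5) = 44 − 50 = -6.

-6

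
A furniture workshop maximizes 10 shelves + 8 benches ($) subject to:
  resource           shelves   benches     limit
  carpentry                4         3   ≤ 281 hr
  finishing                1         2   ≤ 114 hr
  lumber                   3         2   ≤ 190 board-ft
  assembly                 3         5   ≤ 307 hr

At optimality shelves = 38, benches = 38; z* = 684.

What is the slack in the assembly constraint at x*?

assembly used = 3·38 + 5·38 = 304; slack = 307 − 304 = 3.

3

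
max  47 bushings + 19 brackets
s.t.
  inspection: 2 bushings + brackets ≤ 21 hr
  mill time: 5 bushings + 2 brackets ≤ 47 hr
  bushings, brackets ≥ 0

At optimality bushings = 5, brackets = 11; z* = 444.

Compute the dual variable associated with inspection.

1

At the optimum: inspection uses 21 of 21 (binding); mill time uses 47 of 47 (binding).
Dual feasibility on the basic columns requires 2·y_inspection + 5·y_mill time = 47, 1·y_inspection + 2·y_mill time = 19.
Solving: y_inspection = 1, y_mill time = 9.
Shadow price of inspection = 1.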